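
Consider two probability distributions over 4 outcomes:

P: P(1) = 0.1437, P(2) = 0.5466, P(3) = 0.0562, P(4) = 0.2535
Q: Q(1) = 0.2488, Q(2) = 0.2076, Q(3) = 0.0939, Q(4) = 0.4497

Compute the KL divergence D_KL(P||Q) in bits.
0.3984 bits

D_KL(P||Q) = Σ P(x) log₂(P(x)/Q(x))

Computing term by term:
  P(1)·log₂(P(1)/Q(1)) = 0.1437·log₂(0.1437/0.2488) = -0.11380
  P(2)·log₂(P(2)/Q(2)) = 0.5466·log₂(0.5466/0.2076) = 0.76342
  P(3)·log₂(P(3)/Q(3)) = 0.0562·log₂(0.0562/0.0939) = -0.04162
  P(4)·log₂(P(4)/Q(4)) = 0.2535·log₂(0.2535/0.4497) = -0.20964

D_KL(P||Q) = -0.11380 + 0.76342 - 0.04162 - 0.20964 = 0.39836 ≈ 0.3984 bits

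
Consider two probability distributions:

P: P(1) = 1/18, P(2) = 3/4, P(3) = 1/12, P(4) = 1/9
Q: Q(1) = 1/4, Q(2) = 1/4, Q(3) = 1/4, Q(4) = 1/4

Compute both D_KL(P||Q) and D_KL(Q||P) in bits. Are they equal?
D_KL(P||Q) = 0.8061 bits, D_KL(Q||P) = 0.8350 bits. No, they are not equal.

D_KL(P||Q) = Σ P(x) log₂(P(x)/Q(x))

Computing term by term:
  P(1)·log₂(P(1)/Q(1)) = (1/18)·log₂((1/18)/(1/4)) = -0.12055
  P(2)·log₂(P(2)/Q(2)) = (3/4)·log₂((3/4)/(1/4)) = 1.18872
  P(3)·log₂(P(3)/Q(3)) = (1/12)·log₂((1/12)/(1/4)) = -0.13208
  P(4)·log₂(P(4)/Q(4)) = (1/9)·log₂((1/9)/(1/4)) = -0.12999

D_KL(P||Q) = -0.12055 + 1.18872 - 0.13208 - 0.12999 = 0.80610 ≈ 0.8061 bits

D_KL(Q||P) = Σ Q(x) log₂(Q(x)/P(x))

Computing term by term:
  Q(1)·log₂(Q(1)/P(1)) = (1/4)·log₂((1/4)/(1/18)) = 0.54248
  Q(2)·log₂(Q(2)/P(2)) = (1/4)·log₂((1/4)/(3/4)) = -0.39624
  Q(3)·log₂(Q(3)/P(3)) = (1/4)·log₂((1/4)/(1/12)) = 0.39624
  Q(4)·log₂(Q(4)/P(4)) = (1/4)·log₂((1/4)/(1/9)) = 0.29248

D_KL(Q||P) = 0.54248 - 0.39624 + 0.39624 + 0.29248 = 0.83496 ≈ 0.8350 bits

These are NOT equal (difference: 0.0289 bits). KL divergence is asymmetric: D_KL(P||Q) ≠ D_KL(Q||P) in general.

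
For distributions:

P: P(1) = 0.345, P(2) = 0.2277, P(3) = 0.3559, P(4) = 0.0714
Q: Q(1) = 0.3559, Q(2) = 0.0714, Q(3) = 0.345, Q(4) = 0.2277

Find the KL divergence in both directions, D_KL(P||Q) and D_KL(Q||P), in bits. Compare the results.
D_KL(P||Q) = 0.2620 bits, D_KL(Q||P) = 0.2620 bits. The two directions give exactly the same value for this pair.

D_KL(P||Q) = Σ P(x) log₂(P(x)/Q(x))

Computing term by term:
  P(1)·log₂(P(1)/Q(1)) = 0.345·log₂(0.345/0.3559) = -0.01548
  P(2)·log₂(P(2)/Q(2)) = 0.2277·log₂(0.2277/0.0714) = 0.38097
  P(3)·log₂(P(3)/Q(3)) = 0.3559·log₂(0.3559/0.345) = 0.01597
  P(4)·log₂(P(4)/Q(4)) = 0.0714·log₂(0.0714/0.2277) = -0.11946

D_KL(P||Q) = -0.01548 + 0.38097 + 0.01597 - 0.11946 = 0.26200 ≈ 0.2620 bits

D_KL(Q||P) = Σ Q(x) log₂(Q(x)/P(x))

Computing term by term:
  Q(1)·log₂(Q(1)/P(1)) = 0.3559·log₂(0.3559/0.345) = 0.01597
  Q(2)·log₂(Q(2)/P(2)) = 0.0714·log₂(0.0714/0.2277) = -0.11946
  Q(3)·log₂(Q(3)/P(3)) = 0.345·log₂(0.345/0.3559) = -0.01548
  Q(4)·log₂(Q(4)/P(4)) = 0.2277·log₂(0.2277/0.0714) = 0.38097

D_KL(Q||P) = 0.01597 - 0.11946 - 0.01548 + 0.38097 = 0.26200 ≈ 0.2620 bits

These ARE equal here. Q is P with outcomes relabeled (Q(1) = P(3), Q(2) = P(4), Q(3) = P(1), Q(4) = P(2)) by a relabeling that is its own inverse, so the two sums contain exactly the same terms in a different order. This is a special case — KL divergence is not symmetric in general: D_KL(P||Q) ≠ D_KL(Q||P) for most P, Q.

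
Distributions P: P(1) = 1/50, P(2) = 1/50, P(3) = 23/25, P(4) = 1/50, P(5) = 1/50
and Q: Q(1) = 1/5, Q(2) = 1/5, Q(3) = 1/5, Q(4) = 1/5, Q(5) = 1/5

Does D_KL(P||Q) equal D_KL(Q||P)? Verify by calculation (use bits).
D_KL(P||Q) = 1.7597 bits, D_KL(Q||P) = 2.2172 bits. No — D_KL(P||Q) ≠ D_KL(Q||P) for this pair.

D_KL(P||Q) = Σ P(x) log₂(P(x)/Q(x))

Computing term by term:
  P(1)·log₂(P(1)/Q(1)) = (1/50)·log₂((1/50)/(1/5)) = -0.06644
  P(2)·log₂(P(2)/Q(2)) = (1/50)·log₂((1/50)/(1/5)) = -0.06644
  P(3)·log₂(P(3)/Q(3)) = (23/25)·log₂((23/25)/(1/5)) = 2.02550
  P(4)·log₂(P(4)/Q(4)) = (1/50)·log₂((1/50)/(1/5)) = -0.06644
  P(5)·log₂(P(5)/Q(5)) = (1/50)·log₂((1/50)/(1/5)) = -0.06644

D_KL(P||Q) = -0.06644 - 0.06644 + 2.02550 - 0.06644 - 0.06644 = 1.75974 ≈ 1.7597 bits

D_KL(Q||P) = Σ Q(x) log₂(Q(x)/P(x))

Computing term by term:
  Q(1)·log₂(Q(1)/P(1)) = (1/5)·log₂((1/5)/(1/50)) = 0.66439
  Q(2)·log₂(Q(2)/P(2)) = (1/5)·log₂((1/5)/(1/50)) = 0.66439
  Q(3)·log₂(Q(3)/P(3)) = (1/5)·log₂((1/5)/(23/25)) = -0.44033
  Q(4)·log₂(Q(4)/P(4)) = (1/5)·log₂((1/5)/(1/50)) = 0.66439
  Q(5)·log₂(Q(5)/P(5)) = (1/5)·log₂((1/5)/(1/50)) = 0.66439

D_KL(Q||P) = 0.66439 + 0.66439 - 0.44033 + 0.66439 + 0.66439 = 2.21723 ≈ 2.2172 bits

These are NOT equal (difference: 0.4575 bits). KL divergence is asymmetric: D_KL(P||Q) ≠ D_KL(Q||P) in general.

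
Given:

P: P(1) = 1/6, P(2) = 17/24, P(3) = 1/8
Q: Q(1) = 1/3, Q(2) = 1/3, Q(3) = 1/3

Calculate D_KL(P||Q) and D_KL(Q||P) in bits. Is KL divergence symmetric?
D_KL(P||Q) = 0.4267 bits, D_KL(Q||P) = 0.4425 bits. No, KL divergence is not symmetric.

D_KL(P||Q) = Σ P(x) log₂(P(x)/Q(x))

Computing term by term:
  P(1)·log₂(P(1)/Q(1)) = (1/6)·log₂((1/6)/(1/3)) = -0.16667
  P(2)·log₂(P(2)/Q(2)) = (17/24)·log₂((17/24)/(1/3)) = 0.77029
  P(3)·log₂(P(3)/Q(3)) = (1/8)·log₂((1/8)/(1/3)) = -0.17688

D_KL(P||Q) = -0.16667 + 0.77029 - 0.17688 = 0.42674 ≈ 0.4267 bits

D_KL(Q||P) = Σ Q(x) log₂(Q(x)/P(x))

Computing term by term:
  Q(1)·log₂(Q(1)/P(1)) = (1/3)·log₂((1/3)/(1/6)) = 0.33333
  Q(2)·log₂(Q(2)/P(2)) = (1/3)·log₂((1/3)/(17/24)) = -0.36249
  Q(3)·log₂(Q(3)/P(3)) = (1/3)·log₂((1/3)/(1/8)) = 0.47168

D_KL(Q||P) = 0.33333 - 0.36249 + 0.47168 = 0.44252 ≈ 0.4425 bits

These are NOT equal (difference: 0.0158 bits). KL divergence is asymmetric: D_KL(P||Q) ≠ D_KL(Q||P) in general.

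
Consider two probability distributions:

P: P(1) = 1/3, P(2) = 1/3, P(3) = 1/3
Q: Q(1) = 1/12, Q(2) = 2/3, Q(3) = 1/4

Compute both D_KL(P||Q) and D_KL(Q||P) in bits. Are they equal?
D_KL(P||Q) = 0.4717 bits, D_KL(Q||P) = 0.3962 bits. No, they are not equal.

D_KL(P||Q) = Σ P(x) log₂(P(x)/Q(x))

Computing term by term:
  P(1)·log₂(P(1)/Q(1)) = (1/3)·log₂((1/3)/(1/12)) = 0.66667
  P(2)·log₂(P(2)/Q(2)) = (1/3)·log₂((1/3)/(2/3)) = -0.33333
  P(3)·log₂(P(3)/Q(3)) = (1/3)·log₂((1/3)/(1/4)) = 0.13835

D_KL(P||Q) = 0.66667 - 0.33333 + 0.13835 = 0.47169 ≈ 0.4717 bits

D_KL(Q||P) = Σ Q(x) log₂(Q(x)/P(x))

Computing term by term:
  Q(1)·log₂(Q(1)/P(1)) = (1/12)·log₂((1/12)/(1/3)) = -0.16667
  Q(2)·log₂(Q(2)/P(2)) = (2/3)·log₂((2/3)/(1/3)) = 0.66667
  Q(3)·log₂(Q(3)/P(3)) = (1/4)·log₂((1/4)/(1/3)) = -0.10376

D_KL(Q||P) = -0.16667 + 0.66667 - 0.10376 = 0.39624 ≈ 0.3962 bits

These are NOT equal (difference: 0.0755 bits). KL divergence is asymmetric: D_KL(P||Q) ≠ D_KL(Q||P) in general.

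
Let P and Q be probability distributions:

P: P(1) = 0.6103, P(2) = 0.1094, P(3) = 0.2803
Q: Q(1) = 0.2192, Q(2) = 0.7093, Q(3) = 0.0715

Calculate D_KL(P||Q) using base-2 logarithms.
1.1590 bits

D_KL(P||Q) = Σ P(x) log₂(P(x)/Q(x))

Computing term by term:
  P(1)·log₂(P(1)/Q(1)) = 0.6103·log₂(0.6103/0.2192) = 0.90158
  P(2)·log₂(P(2)/Q(2)) = 0.1094·log₂(0.1094/0.7093) = -0.29503
  P(3)·log₂(P(3)/Q(3)) = 0.2803·log₂(0.2803/0.0715) = 0.55246

D_KL(P||Q) = 0.90158 - 0.29503 + 0.55246 = 1.15901 ≈ 1.1590 bits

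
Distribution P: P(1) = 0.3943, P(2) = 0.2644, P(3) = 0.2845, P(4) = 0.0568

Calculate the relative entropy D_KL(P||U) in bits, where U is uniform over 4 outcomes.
0.2122 bits

U(i) = 1/4 for all i

D_KL(P||U) = Σ P(x) log₂(P(x) / (1/4))
           = Σ P(x) log₂(P(x)) + log₂(4)
           = log₂(4) - H(P)

H(P) = -Σ P(x) log₂(P(x)):
  -P(1)·log₂(P(1)) = -(0.3943)·log₂(0.3943) = 0.52940
  -P(2)·log₂(P(2)) = -(0.2644)·log₂(0.2644) = 0.50744
  -P(3)·log₂(P(3)) = -(0.2845)·log₂(0.2845) = 0.51594
  -P(4)·log₂(P(4)) = -(0.0568)·log₂(0.0568) = 0.23504
H(P) = 0.52940 + 0.50744 + 0.51594 + 0.23504 = 1.78782 bits

log₂(4) = 2.00000 bits

D_KL(P||U) = 2.00000 - 1.78782 = 0.21218 ≈ 0.2122 bits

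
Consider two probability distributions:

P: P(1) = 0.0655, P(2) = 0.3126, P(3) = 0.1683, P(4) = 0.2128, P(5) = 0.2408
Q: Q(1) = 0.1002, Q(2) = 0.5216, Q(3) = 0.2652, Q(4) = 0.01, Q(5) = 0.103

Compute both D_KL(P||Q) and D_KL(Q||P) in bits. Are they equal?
D_KL(P||Q) = 0.8523 bits, D_KL(Q||P) = 0.4504 bits. No, they are not equal.

D_KL(P||Q) = Σ P(x) log₂(P(x)/Q(x))

Computing term by term:
  P(1)·log₂(P(1)/Q(1)) = 0.0655·log₂(0.0655/0.1002) = -0.04017
  P(2)·log₂(P(2)/Q(2)) = 0.3126·log₂(0.3126/0.5216) = -0.23089
  P(3)·log₂(P(3)/Q(3)) = 0.1683·log₂(0.1683/0.2652) = -0.11041
  P(4)·log₂(P(4)/Q(4)) = 0.2128·log₂(0.2128/0.01) = 0.93875
  P(5)·log₂(P(5)/Q(5)) = 0.2408·log₂(0.2408/0.103) = 0.29503

D_KL(P||Q) = -0.04017 - 0.23089 - 0.11041 + 0.93875 + 0.29503 = 0.85231 ≈ 0.8523 bits

D_KL(Q||P) = Σ Q(x) log₂(Q(x)/P(x))

Computing term by term:
  Q(1)·log₂(Q(1)/P(1)) = 0.1002·log₂(0.1002/0.0655) = 0.06145
  Q(2)·log₂(Q(2)/P(2)) = 0.5216·log₂(0.5216/0.3126) = 0.38527
  Q(3)·log₂(Q(3)/P(3)) = 0.2652·log₂(0.2652/0.1683) = 0.17398
  Q(4)·log₂(Q(4)/P(4)) = 0.01·log₂(0.01/0.2128) = -0.04411
  Q(5)·log₂(Q(5)/P(5)) = 0.103·log₂(0.103/0.2408) = -0.12619

D_KL(Q||P) = 0.06145 + 0.38527 + 0.17398 - 0.04411 - 0.12619 = 0.45040 ≈ 0.4504 bits

These are NOT equal (difference: 0.4019 bits). KL divergence is asymmetric: D_KL(P||Q) ≠ D_KL(Q||P) in general.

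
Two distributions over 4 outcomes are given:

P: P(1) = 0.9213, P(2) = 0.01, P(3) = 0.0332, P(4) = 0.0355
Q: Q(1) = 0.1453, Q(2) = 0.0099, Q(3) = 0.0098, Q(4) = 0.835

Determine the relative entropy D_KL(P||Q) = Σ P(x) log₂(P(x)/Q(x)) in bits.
2.3518 bits

D_KL(P||Q) = Σ P(x) log₂(P(x)/Q(x))

Computing term by term:
  P(1)·log₂(P(1)/Q(1)) = 0.9213·log₂(0.9213/0.1453) = 2.45493
  P(2)·log₂(P(2)/Q(2)) = 0.01·log₂(0.01/0.0099) = 0.00014
  P(3)·log₂(P(3)/Q(3)) = 0.0332·log₂(0.0332/0.0098) = 0.05844
  P(4)·log₂(P(4)/Q(4)) = 0.0355·log₂(0.0355/0.835) = -0.16173

D_KL(P||Q) = 2.45493 + 0.00014 + 0.05844 - 0.16173 = 2.35178 ≈ 2.3518 bits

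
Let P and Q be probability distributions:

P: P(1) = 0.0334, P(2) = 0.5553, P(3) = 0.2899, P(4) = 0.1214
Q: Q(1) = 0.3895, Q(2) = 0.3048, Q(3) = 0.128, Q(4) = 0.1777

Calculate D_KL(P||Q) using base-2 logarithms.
0.6374 bits

D_KL(P||Q) = Σ P(x) log₂(P(x)/Q(x))

Computing term by term:
  P(1)·log₂(P(1)/Q(1)) = 0.0334·log₂(0.0334/0.3895) = -0.11836
  P(2)·log₂(P(2)/Q(2)) = 0.5553·log₂(0.5553/0.3048) = 0.48056
  P(3)·log₂(P(3)/Q(3)) = 0.2899·log₂(0.2899/0.128) = 0.34191
  P(4)·log₂(P(4)/Q(4)) = 0.1214·log₂(0.1214/0.1777) = -0.06673

D_KL(P||Q) = -0.11836 + 0.48056 + 0.34191 - 0.06673 = 0.63738 ≈ 0.6374 bits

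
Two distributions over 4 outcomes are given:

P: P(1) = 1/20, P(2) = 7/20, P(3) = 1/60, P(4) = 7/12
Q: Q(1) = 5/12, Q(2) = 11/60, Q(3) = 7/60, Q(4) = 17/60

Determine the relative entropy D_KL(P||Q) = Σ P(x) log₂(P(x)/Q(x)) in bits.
0.7345 bits

D_KL(P||Q) = Σ P(x) log₂(P(x)/Q(x))

Computing term by term:
  P(1)·log₂(P(1)/Q(1)) = (1/20)·log₂((1/20)/(5/12)) = -0.15294
  P(2)·log₂(P(2)/Q(2)) = (7/20)·log₂((7/20)/(11/60)) = 0.32651
  P(3)·log₂(P(3)/Q(3)) = (1/60)·log₂((1/60)/(7/60)) = -0.04679
  P(4)·log₂(P(4)/Q(4)) = (7/12)·log₂((7/12)/(17/60)) = 0.60773

D_KL(P||Q) = -0.15294 + 0.32651 - 0.04679 + 0.60773 = 0.73451 ≈ 0.7345 bits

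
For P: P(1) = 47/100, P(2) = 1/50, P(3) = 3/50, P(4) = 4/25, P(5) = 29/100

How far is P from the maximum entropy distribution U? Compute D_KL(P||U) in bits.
0.5126 bits

U(i) = 1/5 for all i

D_KL(P||U) = Σ P(x) log₂(P(x) / (1/5))
           = Σ P(x) log₂(P(x)) + log₂(5)
           = log₂(5) - H(P)

H(P) = -Σ P(x) log₂(P(x)):
  -P(1)·log₂(P(1)) = -(47/100)·log₂(47/100) = 0.51196
  -P(2)·log₂(P(2)) = -(1/50)·log₂(1/50) = 0.11288
  -P(3)·log₂(P(3)) = -(3/50)·log₂(3/50) = 0.24353
  -P(4)·log₂(P(4)) = -(4/25)·log₂(4/25) = 0.42302
  -P(5)·log₂(P(5)) = -(29/100)·log₂(29/100) = 0.51790
H(P) = 0.51196 + 0.11288 + 0.24353 + 0.42302 + 0.51790 = 1.80929 bits

log₂(5) = 2.32193 bits

D_KL(P||U) = 2.32193 - 1.80929 = 0.51264 ≈ 0.5126 bits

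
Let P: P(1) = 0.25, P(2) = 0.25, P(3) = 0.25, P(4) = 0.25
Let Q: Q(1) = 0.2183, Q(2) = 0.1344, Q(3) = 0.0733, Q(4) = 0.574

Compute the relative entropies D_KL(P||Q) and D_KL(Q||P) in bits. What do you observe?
D_KL(P||Q) = 0.4155 bits, D_KL(Q||P) = 0.3955 bits. The two directions give different values (D_KL(P||Q) exceeds D_KL(Q||P) by 0.0200 bits): KL divergence is asymmetric.

D_KL(P||Q) = Σ P(x) log₂(P(x)/Q(x))

Computing term by term:
  P(1)·log₂(P(1)/Q(1)) = 0.25·log₂(0.25/0.2183) = 0.04890
  P(2)·log₂(P(2)/Q(2)) = 0.25·log₂(0.25/0.1344) = 0.22385
  P(3)·log₂(P(3)/Q(3)) = 0.25·log₂(0.25/0.0733) = 0.44251
  P(4)·log₂(P(4)/Q(4)) = 0.25·log₂(0.25/0.574) = -0.29978

D_KL(P||Q) = 0.04890 + 0.22385 + 0.44251 - 0.29978 = 0.41548 ≈ 0.4155 bits

D_KL(Q||P) = Σ Q(x) log₂(Q(x)/P(x))

Computing term by term:
  Q(1)·log₂(Q(1)/P(1)) = 0.2183·log₂(0.2183/0.25) = -0.04270
  Q(2)·log₂(Q(2)/P(2)) = 0.1344·log₂(0.1344/0.25) = -0.12034
  Q(3)·log₂(Q(3)/P(3)) = 0.0733·log₂(0.0733/0.25) = -0.12974
  Q(4)·log₂(Q(4)/P(4)) = 0.574·log₂(0.574/0.25) = 0.68830

D_KL(Q||P) = -0.04270 - 0.12034 - 0.12974 + 0.68830 = 0.39552 ≈ 0.3955 bits

These are NOT equal (difference: 0.0200 bits). KL divergence is asymmetric: D_KL(P||Q) ≠ D_KL(Q||P) in general.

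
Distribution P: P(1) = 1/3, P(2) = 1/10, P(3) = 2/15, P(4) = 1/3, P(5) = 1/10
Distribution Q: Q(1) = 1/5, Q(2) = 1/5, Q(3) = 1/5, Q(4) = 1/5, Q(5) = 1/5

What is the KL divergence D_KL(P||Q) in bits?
0.2133 bits

D_KL(P||Q) = Σ P(x) log₂(P(x)/Q(x))

Computing term by term:
  P(1)·log₂(P(1)/Q(1)) = (1/3)·log₂((1/3)/(1/5)) = 0.24566
  P(2)·log₂(P(2)/Q(2)) = (1/10)·log₂((1/10)/(1/5)) = -0.10000
  P(3)·log₂(P(3)/Q(3)) = (2/15)·log₂((2/15)/(1/5)) = -0.07800
  P(4)·log₂(P(4)/Q(4)) = (1/3)·log₂((1/3)/(1/5)) = 0.24566
  P(5)·log₂(P(5)/Q(5)) = (1/10)·log₂((1/10)/(1/5)) = -0.10000

D_KL(P||Q) = 0.24566 - 0.10000 - 0.07800 + 0.24566 - 0.10000 = 0.21332 ≈ 0.2133 bits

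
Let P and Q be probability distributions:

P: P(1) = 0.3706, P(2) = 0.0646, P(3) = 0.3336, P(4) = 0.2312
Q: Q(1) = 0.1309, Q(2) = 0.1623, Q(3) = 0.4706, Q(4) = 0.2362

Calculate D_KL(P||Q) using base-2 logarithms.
0.2978 bits

D_KL(P||Q) = Σ P(x) log₂(P(x)/Q(x))

Computing term by term:
  P(1)·log₂(P(1)/Q(1)) = 0.3706·log₂(0.3706/0.1309) = 0.55642
  P(2)·log₂(P(2)/Q(2)) = 0.0646·log₂(0.0646/0.1623) = -0.08586
  P(3)·log₂(P(3)/Q(3)) = 0.3336·log₂(0.3336/0.4706) = -0.16559
  P(4)·log₂(P(4)/Q(4)) = 0.2312·log₂(0.2312/0.2362) = -0.00714

D_KL(P||Q) = 0.55642 - 0.08586 - 0.16559 - 0.00714 = 0.29783 ≈ 0.2978 bits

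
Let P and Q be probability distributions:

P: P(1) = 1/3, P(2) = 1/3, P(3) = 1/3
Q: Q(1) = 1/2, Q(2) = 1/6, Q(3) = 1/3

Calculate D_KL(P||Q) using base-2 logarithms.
0.1383 bits

D_KL(P||Q) = Σ P(x) log₂(P(x)/Q(x))

Computing term by term:
  P(1)·log₂(P(1)/Q(1)) = (1/3)·log₂((1/3)/(1/2)) = -0.19499
  P(2)·log₂(P(2)/Q(2)) = (1/3)·log₂((1/3)/(1/6)) = 0.33333
  P(3)·log₂(P(3)/Q(3)) = (1/3)·log₂((1/3)/(1/3)) = 0.00000

D_KL(P||Q) = -0.19499 + 0.33333 + 0.00000 = 0.13834 ≈ 0.1383 bits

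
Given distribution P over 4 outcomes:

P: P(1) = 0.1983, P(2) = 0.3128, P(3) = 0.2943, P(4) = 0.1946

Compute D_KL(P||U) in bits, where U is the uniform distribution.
0.0338 bits

U(i) = 1/4 for all i

D_KL(P||U) = Σ P(x) log₂(P(x) / (1/4))
           = Σ P(x) log₂(P(x)) + log₂(4)
           = log₂(4) - H(P)

H(P) = -Σ P(x) log₂(P(x)):
  -P(1)·log₂(P(1)) = -(0.1983)·log₂(0.1983) = 0.46288
  -P(2)·log₂(P(2)) = -(0.3128)·log₂(0.3128) = 0.52447
  -P(3)·log₂(P(3)) = -(0.2943)·log₂(0.2943) = 0.51933
  -P(4)·log₂(P(4)) = -(0.1946)·log₂(0.1946) = 0.45953
H(P) = 0.46288 + 0.52447 + 0.51933 + 0.45953 = 1.96621 bits

log₂(4) = 2.00000 bits

D_KL(P||U) = 2.00000 - 1.96621 = 0.03379 ≈ 0.0338 bits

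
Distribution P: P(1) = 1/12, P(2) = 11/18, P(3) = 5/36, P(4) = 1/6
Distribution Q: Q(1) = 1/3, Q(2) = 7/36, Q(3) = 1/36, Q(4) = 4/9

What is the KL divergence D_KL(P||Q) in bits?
0.9296 bits

D_KL(P||Q) = Σ P(x) log₂(P(x)/Q(x))

Computing term by term:
  P(1)·log₂(P(1)/Q(1)) = (1/12)·log₂((1/12)/(1/3)) = -0.16667
  P(2)·log₂(P(2)/Q(2)) = (11/18)·log₂((11/18)/(7/36)) = 1.00960
  P(3)·log₂(P(3)/Q(3)) = (5/36)·log₂((5/36)/(1/36)) = 0.32249
  P(4)·log₂(P(4)/Q(4)) = (1/6)·log₂((1/6)/(4/9)) = -0.23584

D_KL(P||Q) = -0.16667 + 1.00960 + 0.32249 - 0.23584 = 0.92958 ≈ 0.9296 bits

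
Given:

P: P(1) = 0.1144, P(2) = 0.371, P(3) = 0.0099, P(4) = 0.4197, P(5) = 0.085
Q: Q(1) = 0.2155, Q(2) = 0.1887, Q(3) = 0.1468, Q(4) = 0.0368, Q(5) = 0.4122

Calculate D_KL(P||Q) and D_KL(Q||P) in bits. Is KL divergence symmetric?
D_KL(P||Q) = 1.4990 bits, D_KL(Q||P) = 1.3936 bits. No, KL divergence is not symmetric.

D_KL(P||Q) = Σ P(x) log₂(P(x)/Q(x))

Computing term by term:
  P(1)·log₂(P(1)/Q(1)) = 0.1144·log₂(0.1144/0.2155) = -0.10452
  P(2)·log₂(P(2)/Q(2)) = 0.371·log₂(0.371/0.1887) = 0.36185
  P(3)·log₂(P(3)/Q(3)) = 0.0099·log₂(0.0099/0.1468) = -0.03851
  P(4)·log₂(P(4)/Q(4)) = 0.4197·log₂(0.4197/0.0368) = 1.47381
  P(5)·log₂(P(5)/Q(5)) = 0.085·log₂(0.085/0.4122) = -0.19361

D_KL(P||Q) = -0.10452 + 0.36185 - 0.03851 + 1.47381 - 0.19361 = 1.49902 ≈ 1.4990 bits

D_KL(Q||P) = Σ Q(x) log₂(Q(x)/P(x))

Computing term by term:
  Q(1)·log₂(Q(1)/P(1)) = 0.2155·log₂(0.2155/0.1144) = 0.19688
  Q(2)·log₂(Q(2)/P(2)) = 0.1887·log₂(0.1887/0.371) = -0.18404
  Q(3)·log₂(Q(3)/P(3)) = 0.1468·log₂(0.1468/0.0099) = 0.57109
  Q(4)·log₂(Q(4)/P(4)) = 0.0368·log₂(0.0368/0.4197) = -0.12923
  Q(5)·log₂(Q(5)/P(5)) = 0.4122·log₂(0.4122/0.085) = 0.93891

D_KL(Q||P) = 0.19688 - 0.18404 + 0.57109 - 0.12923 + 0.93891 = 1.39361 ≈ 1.3936 bits

These are NOT equal (difference: 0.1054 bits). KL divergence is asymmetric: D_KL(P||Q) ≠ D_KL(Q||P) in general.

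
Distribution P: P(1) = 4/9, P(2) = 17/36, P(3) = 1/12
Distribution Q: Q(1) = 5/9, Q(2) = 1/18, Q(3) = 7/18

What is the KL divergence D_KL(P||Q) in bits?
1.1297 bits

D_KL(P||Q) = Σ P(x) log₂(P(x)/Q(x))

Computing term by term:
  P(1)·log₂(P(1)/Q(1)) = (4/9)·log₂((4/9)/(5/9)) = -0.14308
  P(2)·log₂(P(2)/Q(2)) = (17/36)·log₂((17/36)/(1/18)) = 1.45797
  P(3)·log₂(P(3)/Q(3)) = (1/12)·log₂((1/12)/(7/18)) = -0.18520

D_KL(P||Q) = -0.14308 + 1.45797 - 0.18520 = 1.12969 ≈ 1.1297 bits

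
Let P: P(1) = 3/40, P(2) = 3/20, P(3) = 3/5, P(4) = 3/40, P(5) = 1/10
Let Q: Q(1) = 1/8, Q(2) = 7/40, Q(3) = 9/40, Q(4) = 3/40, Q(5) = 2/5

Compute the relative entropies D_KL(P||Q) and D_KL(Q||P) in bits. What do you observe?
D_KL(P||Q) = 0.5604 bits, D_KL(Q||P) = 0.6127 bits. The two directions give different values (D_KL(Q||P) exceeds D_KL(P||Q) by 0.0523 bits): KL divergence is asymmetric.

D_KL(P||Q) = Σ P(x) log₂(P(x)/Q(x))

Computing term by term:
  P(1)·log₂(P(1)/Q(1)) = (3/40)·log₂((3/40)/(1/8)) = -0.05527
  P(2)·log₂(P(2)/Q(2)) = (3/20)·log₂((3/20)/(7/40)) = -0.03336
  P(3)·log₂(P(3)/Q(3)) = (3/5)·log₂((3/5)/(9/40)) = 0.84902
  P(4)·log₂(P(4)/Q(4)) = (3/40)·log₂((3/40)/(3/40)) = 0.00000
  P(5)·log₂(P(5)/Q(5)) = (1/10)·log₂((1/10)/(2/5)) = -0.20000

D_KL(P||Q) = -0.05527 - 0.03336 + 0.84902 + 0.00000 - 0.20000 = 0.56039 ≈ 0.5604 bits

D_KL(Q||P) = Σ Q(x) log₂(Q(x)/P(x))

Computing term by term:
  Q(1)·log₂(Q(1)/P(1)) = (1/8)·log₂((1/8)/(3/40)) = 0.09212
  Q(2)·log₂(Q(2)/P(2)) = (7/40)·log₂((7/40)/(3/20)) = 0.03892
  Q(3)·log₂(Q(3)/P(3)) = (9/40)·log₂((9/40)/(3/5)) = -0.31838
  Q(4)·log₂(Q(4)/P(4)) = (3/40)·log₂((3/40)/(3/40)) = 0.00000
  Q(5)·log₂(Q(5)/P(5)) = (2/5)·log₂((2/5)/(1/10)) = 0.80000

D_KL(Q||P) = 0.09212 + 0.03892 - 0.31838 + 0.00000 + 0.80000 = 0.61266 ≈ 0.6127 bits

These are NOT equal (difference: 0.0523 bits). KL divergence is asymmetric: D_KL(P||Q) ≠ D_KL(Q||P) in general.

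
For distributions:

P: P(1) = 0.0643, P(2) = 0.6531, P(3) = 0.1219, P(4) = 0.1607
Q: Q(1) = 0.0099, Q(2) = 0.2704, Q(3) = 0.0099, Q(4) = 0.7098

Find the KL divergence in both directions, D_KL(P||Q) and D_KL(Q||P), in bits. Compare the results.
D_KL(P||Q) = 1.1016 bits, D_KL(Q||P) = 1.1145 bits. D_KL(Q||P) is larger than D_KL(P||Q) by 0.0129 bits; the two directions differ.

D_KL(P||Q) = Σ P(x) log₂(P(x)/Q(x))

Computing term by term:
  P(1)·log₂(P(1)/Q(1)) = 0.0643·log₂(0.0643/0.0099) = 0.17357
  P(2)·log₂(P(2)/Q(2)) = 0.6531·log₂(0.6531/0.2704) = 0.83088
  P(3)·log₂(P(3)/Q(3)) = 0.1219·log₂(0.1219/0.0099) = 0.44154
  P(4)·log₂(P(4)/Q(4)) = 0.1607·log₂(0.1607/0.7098) = -0.34439

D_KL(P||Q) = 0.17357 + 0.83088 + 0.44154 - 0.34439 = 1.10160 ≈ 1.1016 bits

D_KL(Q||P) = Σ Q(x) log₂(Q(x)/P(x))

Computing term by term:
  Q(1)·log₂(Q(1)/P(1)) = 0.0099·log₂(0.0099/0.0643) = -0.02672
  Q(2)·log₂(Q(2)/P(2)) = 0.2704·log₂(0.2704/0.6531) = -0.34401
  Q(3)·log₂(Q(3)/P(3)) = 0.0099·log₂(0.0099/0.1219) = -0.03586
  Q(4)·log₂(Q(4)/P(4)) = 0.7098·log₂(0.7098/0.1607) = 1.52113

D_KL(Q||P) = -0.02672 - 0.34401 - 0.03586 + 1.52113 = 1.11454 ≈ 1.1145 bits

These are NOT equal (difference: 0.0129 bits). KL divergence is asymmetric: D_KL(P||Q) ≠ D_KL(Q||P) in general.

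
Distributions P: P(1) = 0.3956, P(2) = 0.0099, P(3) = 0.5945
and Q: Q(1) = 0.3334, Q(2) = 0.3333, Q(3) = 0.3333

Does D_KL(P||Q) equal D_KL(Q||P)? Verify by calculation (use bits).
D_KL(P||Q) = 0.5437 bits, D_KL(Q||P) = 1.3304 bits. No — D_KL(P||Q) ≠ D_KL(Q||P) for this pair.

D_KL(P||Q) = Σ P(x) log₂(P(x)/Q(x))

Computing term by term:
  P(1)·log₂(P(1)/Q(1)) = 0.3956·log₂(0.3956/0.3334) = 0.09763
  P(2)·log₂(P(2)/Q(2)) = 0.0099·log₂(0.0099/0.3333) = -0.05023
  P(3)·log₂(P(3)/Q(3)) = 0.5945·log₂(0.5945/0.3333) = 0.49632

D_KL(P||Q) = 0.09763 - 0.05023 + 0.49632 = 0.54372 ≈ 0.5437 bits

D_KL(Q||P) = Σ Q(x) log₂(Q(x)/P(x))

Computing term by term:
  Q(1)·log₂(Q(1)/P(1)) = 0.3334·log₂(0.3334/0.3956) = -0.08228
  Q(2)·log₂(Q(2)/P(2)) = 0.3333·log₂(0.3333/0.0099) = 1.69091
  Q(3)·log₂(Q(3)/P(3)) = 0.3333·log₂(0.3333/0.5945) = -0.27826

D_KL(Q||P) = -0.08228 + 1.69091 - 0.27826 = 1.33037 ≈ 1.3304 bits

These are NOT equal (difference: 0.7867 bits). KL divergence is asymmetric: D_KL(P||Q) ≠ D_KL(Q||P) in general.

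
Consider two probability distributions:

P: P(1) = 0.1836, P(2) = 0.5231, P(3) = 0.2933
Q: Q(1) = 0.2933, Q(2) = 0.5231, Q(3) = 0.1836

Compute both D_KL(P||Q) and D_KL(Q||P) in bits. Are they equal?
D_KL(P||Q) = 0.0741 bits, D_KL(Q||P) = 0.0741 bits. Yes, in this case they are equal (although KL divergence is not symmetric in general).

D_KL(P||Q) = Σ P(x) log₂(P(x)/Q(x))

Computing term by term:
  P(1)·log₂(P(1)/Q(1)) = 0.1836·log₂(0.1836/0.2933) = -0.12408
  P(2)·log₂(P(2)/Q(2)) = 0.5231·log₂(0.5231/0.5231) = 0.00000
  P(3)·log₂(P(3)/Q(3)) = 0.2933·log₂(0.2933/0.1836) = 0.19822

D_KL(P||Q) = -0.12408 + 0.00000 + 0.19822 = 0.07414 ≈ 0.0741 bits

D_KL(Q||P) = Σ Q(x) log₂(Q(x)/P(x))

Computing term by term:
  Q(1)·log₂(Q(1)/P(1)) = 0.2933·log₂(0.2933/0.1836) = 0.19822
  Q(2)·log₂(Q(2)/P(2)) = 0.5231·log₂(0.5231/0.5231) = 0.00000
  Q(3)·log₂(Q(3)/P(3)) = 0.1836·log₂(0.1836/0.2933) = -0.12408

D_KL(Q||P) = 0.19822 + 0.00000 - 0.12408 = 0.07414 ≈ 0.0741 bits

These ARE equal here. Q is P with outcomes relabeled (Q(1) = P(3), Q(3) = P(1)) by a relabeling that is its own inverse, so the two sums contain exactly the same terms in a different order. This is a special case — KL divergence is not symmetric in general: D_KL(P||Q) ≠ D_KL(Q||P) for most P, Q.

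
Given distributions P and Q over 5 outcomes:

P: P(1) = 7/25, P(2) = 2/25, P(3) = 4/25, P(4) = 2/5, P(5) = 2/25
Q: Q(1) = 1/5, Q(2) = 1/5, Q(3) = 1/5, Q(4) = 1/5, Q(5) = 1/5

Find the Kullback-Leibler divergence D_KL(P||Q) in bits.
0.2729 bits

D_KL(P||Q) = Σ P(x) log₂(P(x)/Q(x))

Computing term by term:
  P(1)·log₂(P(1)/Q(1)) = (7/25)·log₂((7/25)/(1/5)) = 0.13592
  P(2)·log₂(P(2)/Q(2)) = (2/25)·log₂((2/25)/(1/5)) = -0.10575
  P(3)·log₂(P(3)/Q(3)) = (4/25)·log₂((4/25)/(1/5)) = -0.05151
  P(4)·log₂(P(4)/Q(4)) = (2/5)·log₂((2/5)/(1/5)) = 0.40000
  P(5)·log₂(P(5)/Q(5)) = (2/25)·log₂((2/25)/(1/5)) = -0.10575

D_KL(P||Q) = 0.13592 - 0.10575 - 0.05151 + 0.40000 - 0.10575 = 0.27291 ≈ 0.2729 bits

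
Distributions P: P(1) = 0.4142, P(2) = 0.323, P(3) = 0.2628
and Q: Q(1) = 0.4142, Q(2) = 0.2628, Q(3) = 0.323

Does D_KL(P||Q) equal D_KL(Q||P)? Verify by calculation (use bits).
D_KL(P||Q) = 0.0179 bits, D_KL(Q||P) = 0.0179 bits. Yes — for this pair D_KL(P||Q) = D_KL(Q||P).

D_KL(P||Q) = Σ P(x) log₂(P(x)/Q(x))

Computing term by term:
  P(1)·log₂(P(1)/Q(1)) = 0.4142·log₂(0.4142/0.4142) = 0.00000
  P(2)·log₂(P(2)/Q(2)) = 0.323·log₂(0.323/0.2628) = 0.09611
  P(3)·log₂(P(3)/Q(3)) = 0.2628·log₂(0.2628/0.323) = -0.07820

D_KL(P||Q) = 0.00000 + 0.09611 - 0.07820 = 0.01791 ≈ 0.0179 bits

D_KL(Q||P) = Σ Q(x) log₂(Q(x)/P(x))

Computing term by term:
  Q(1)·log₂(Q(1)/P(1)) = 0.4142·log₂(0.4142/0.4142) = 0.00000
  Q(2)·log₂(Q(2)/P(2)) = 0.2628·log₂(0.2628/0.323) = -0.07820
  Q(3)·log₂(Q(3)/P(3)) = 0.323·log₂(0.323/0.2628) = 0.09611

D_KL(Q||P) = 0.00000 - 0.07820 + 0.09611 = 0.01791 ≈ 0.0179 bits

These ARE equal here. Q is P with outcomes relabeled (Q(2) = P(3), Q(3) = P(2)) by a relabeling that is its own inverse, so the two sums contain exactly the same terms in a different order. This is a special case — KL divergence is not symmetric in general: D_KL(P||Q) ≠ D_KL(Q||P) for most P, Q.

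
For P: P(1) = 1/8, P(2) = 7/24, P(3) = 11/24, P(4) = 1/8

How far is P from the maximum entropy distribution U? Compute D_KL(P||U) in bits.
0.2157 bits

U(i) = 1/4 for all i

D_KL(P||U) = Σ P(x) log₂(P(x) / (1/4))
           = Σ P(x) log₂(P(x)) + log₂(4)
           = log₂(4) - H(P)

H(P) = -Σ P(x) log₂(P(x)):
  -P(1)·log₂(P(1)) = -(1/8)·log₂(1/8) = 0.37500
  -P(2)·log₂(P(2)) = -(7/24)·log₂(7/24) = 0.51847
  -P(3)·log₂(P(3)) = -(11/24)·log₂(11/24) = 0.51587
  -P(4)·log₂(P(4)) = -(1/8)·log₂(1/8) = 0.37500
H(P) = 0.37500 + 0.51847 + 0.51587 + 0.37500 = 1.78434 bits

log₂(4) = 2.00000 bits

D_KL(P||U) = 2.00000 - 1.78434 = 0.21566 ≈ 0.2157 bits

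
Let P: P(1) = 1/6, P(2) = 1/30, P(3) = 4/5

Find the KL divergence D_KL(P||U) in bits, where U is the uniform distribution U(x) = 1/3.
0.7330 bits

U(i) = 1/3 for all i

D_KL(P||U) = Σ P(x) log₂(P(x) / (1/3))
           = Σ P(x) log₂(P(x)) + log₂(3)
           = log₂(3) - H(P)

H(P) = -Σ P(x) log₂(P(x)):
  -P(1)·log₂(P(1)) = -(1/6)·log₂(1/6) = 0.43083
  -P(2)·log₂(P(2)) = -(1/30)·log₂(1/30) = 0.16356
  -P(3)·log₂(P(3)) = -(4/5)·log₂(4/5) = 0.25754
H(P) = 0.43083 + 0.16356 + 0.25754 = 0.85193 bits

log₂(3) = 1.58496 bits

D_KL(P||U) = 1.58496 - 0.85193 = 0.73303 ≈ 0.7330 bits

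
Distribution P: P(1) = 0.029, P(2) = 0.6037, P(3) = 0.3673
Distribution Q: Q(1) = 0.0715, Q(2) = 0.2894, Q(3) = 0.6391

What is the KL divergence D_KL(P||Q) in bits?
0.3091 bits

D_KL(P||Q) = Σ P(x) log₂(P(x)/Q(x))

Computing term by term:
  P(1)·log₂(P(1)/Q(1)) = 0.029·log₂(0.029/0.0715) = -0.03775
  P(2)·log₂(P(2)/Q(2)) = 0.6037·log₂(0.6037/0.2894) = 0.64038
  P(3)·log₂(P(3)/Q(3)) = 0.3673·log₂(0.3673/0.6391) = -0.29350

D_KL(P||Q) = -0.03775 + 0.64038 - 0.29350 = 0.30913 ≈ 0.3091 bits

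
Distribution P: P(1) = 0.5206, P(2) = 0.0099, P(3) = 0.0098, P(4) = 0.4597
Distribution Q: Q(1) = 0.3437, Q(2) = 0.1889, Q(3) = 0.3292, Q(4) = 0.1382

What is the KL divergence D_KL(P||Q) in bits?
1.0171 bits

D_KL(P||Q) = Σ P(x) log₂(P(x)/Q(x))

Computing term by term:
  P(1)·log₂(P(1)/Q(1)) = 0.5206·log₂(0.5206/0.3437) = 0.31185
  P(2)·log₂(P(2)/Q(2)) = 0.0099·log₂(0.0099/0.1889) = -0.04212
  P(3)·log₂(P(3)/Q(3)) = 0.0098·log₂(0.0098/0.3292) = -0.04969
  P(4)·log₂(P(4)/Q(4)) = 0.4597·log₂(0.4597/0.1382) = 0.79709

D_KL(P||Q) = 0.31185 - 0.04212 - 0.04969 + 0.79709 = 1.01713 ≈ 1.0171 bits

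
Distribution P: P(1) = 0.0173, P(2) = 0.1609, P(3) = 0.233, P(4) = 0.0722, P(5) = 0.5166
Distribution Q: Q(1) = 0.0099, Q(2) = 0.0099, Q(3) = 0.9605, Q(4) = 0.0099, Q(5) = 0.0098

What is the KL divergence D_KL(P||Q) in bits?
3.3470 bits

D_KL(P||Q) = Σ P(x) log₂(P(x)/Q(x))

Computing term by term:
  P(1)·log₂(P(1)/Q(1)) = 0.0173·log₂(0.0173/0.0099) = 0.01393
  P(2)·log₂(P(2)/Q(2)) = 0.1609·log₂(0.1609/0.0099) = 0.64724
  P(3)·log₂(P(3)/Q(3)) = 0.233·log₂(0.233/0.9605) = -0.47613
  P(4)·log₂(P(4)/Q(4)) = 0.0722·log₂(0.0722/0.0099) = 0.20696
  P(5)·log₂(P(5)/Q(5)) = 0.5166·log₂(0.5166/0.0098) = 2.95502

D_KL(P||Q) = 0.01393 + 0.64724 - 0.47613 + 0.20696 + 2.95502 = 3.34702 ≈ 3.3470 bits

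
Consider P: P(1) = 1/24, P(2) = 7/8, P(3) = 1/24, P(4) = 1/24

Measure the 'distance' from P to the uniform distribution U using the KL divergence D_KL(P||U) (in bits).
1.2583 bits

U(i) = 1/4 for all i

D_KL(P||U) = Σ P(x) log₂(P(x) / (1/4))
           = Σ P(x) log₂(P(x)) + log₂(4)
           = log₂(4) - H(P)

H(P) = -Σ P(x) log₂(P(x)):
  -P(1)·log₂(P(1)) = -(1/24)·log₂(1/24) = 0.19104
  -P(2)·log₂(P(2)) = -(7/8)·log₂(7/8) = 0.16856
  -P(3)·log₂(P(3)) = -(1/24)·log₂(1/24) = 0.19104
  -P(4)·log₂(P(4)) = -(1/24)·log₂(1/24) = 0.19104
H(P) = 0.19104 + 0.16856 + 0.19104 + 0.19104 = 0.74168 bits

log₂(4) = 2.00000 bits

D_KL(P||U) = 2.00000 - 0.74168 = 1.25832 ≈ 1.2583 bits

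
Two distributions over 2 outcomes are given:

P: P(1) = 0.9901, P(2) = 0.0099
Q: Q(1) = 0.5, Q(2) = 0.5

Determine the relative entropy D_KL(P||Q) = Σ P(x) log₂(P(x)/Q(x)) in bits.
0.9199 bits

D_KL(P||Q) = Σ P(x) log₂(P(x)/Q(x))

Computing term by term:
  P(1)·log₂(P(1)/Q(1)) = 0.9901·log₂(0.9901/0.5) = 0.97589
  P(2)·log₂(P(2)/Q(2)) = 0.0099·log₂(0.0099/0.5) = -0.05602

D_KL(P||Q) = 0.97589 - 0.05602 = 0.91987 ≈ 0.9199 bits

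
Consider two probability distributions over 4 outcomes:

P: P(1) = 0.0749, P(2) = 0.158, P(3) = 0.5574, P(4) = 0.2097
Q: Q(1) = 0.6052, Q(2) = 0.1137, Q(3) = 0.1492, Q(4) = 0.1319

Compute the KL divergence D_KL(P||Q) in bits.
1.0494 bits

D_KL(P||Q) = Σ P(x) log₂(P(x)/Q(x))

Computing term by term:
  P(1)·log₂(P(1)/Q(1)) = 0.0749·log₂(0.0749/0.6052) = -0.22578
  P(2)·log₂(P(2)/Q(2)) = 0.158·log₂(0.158/0.1137) = 0.07500
  P(3)·log₂(P(3)/Q(3)) = 0.5574·log₂(0.5574/0.1492) = 1.05988
  P(4)·log₂(P(4)/Q(4)) = 0.2097·log₂(0.2097/0.1319) = 0.14026

D_KL(P||Q) = -0.22578 + 0.07500 + 1.05988 + 0.14026 = 1.04936 ≈ 1.0494 bits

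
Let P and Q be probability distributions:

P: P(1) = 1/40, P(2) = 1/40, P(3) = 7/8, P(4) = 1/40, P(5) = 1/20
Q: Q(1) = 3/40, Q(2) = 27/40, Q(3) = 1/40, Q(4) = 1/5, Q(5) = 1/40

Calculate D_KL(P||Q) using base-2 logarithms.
4.3046 bits

D_KL(P||Q) = Σ P(x) log₂(P(x)/Q(x))

Computing term by term:
  P(1)·log₂(P(1)/Q(1)) = (1/40)·log₂((1/40)/(3/40)) = -0.03962
  P(2)·log₂(P(2)/Q(2)) = (1/40)·log₂((1/40)/(27/40)) = -0.11887
  P(3)·log₂(P(3)/Q(3)) = (7/8)·log₂((7/8)/(1/40)) = 4.48812
  P(4)·log₂(P(4)/Q(4)) = (1/40)·log₂((1/40)/(1/5)) = -0.07500
  P(5)·log₂(P(5)/Q(5)) = (1/20)·log₂((1/20)/(1/40)) = 0.05000

D_KL(P||Q) = -0.03962 - 0.11887 + 4.48812 - 0.07500 + 0.05000 = 4.30463 ≈ 4.3046 bits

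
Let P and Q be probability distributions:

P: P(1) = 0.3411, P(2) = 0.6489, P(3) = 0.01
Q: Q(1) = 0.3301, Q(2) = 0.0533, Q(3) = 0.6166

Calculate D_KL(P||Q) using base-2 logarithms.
2.2965 bits

D_KL(P||Q) = Σ P(x) log₂(P(x)/Q(x))

Computing term by term:
  P(1)·log₂(P(1)/Q(1)) = 0.3411·log₂(0.3411/0.3301) = 0.01613
  P(2)·log₂(P(2)/Q(2)) = 0.6489·log₂(0.6489/0.0533) = 2.33980
  P(3)·log₂(P(3)/Q(3)) = 0.01·log₂(0.01/0.6166) = -0.05946

D_KL(P||Q) = 0.01613 + 2.33980 - 0.05946 = 2.29647 ≈ 2.2965 bits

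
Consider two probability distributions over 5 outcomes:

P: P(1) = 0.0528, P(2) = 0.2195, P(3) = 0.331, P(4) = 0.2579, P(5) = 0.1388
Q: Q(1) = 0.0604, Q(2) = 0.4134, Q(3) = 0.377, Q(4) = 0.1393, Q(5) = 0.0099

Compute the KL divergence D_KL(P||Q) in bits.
0.4851 bits

D_KL(P||Q) = Σ P(x) log₂(P(x)/Q(x))

Computing term by term:
  P(1)·log₂(P(1)/Q(1)) = 0.0528·log₂(0.0528/0.0604) = -0.01024
  P(2)·log₂(P(2)/Q(2)) = 0.2195·log₂(0.2195/0.4134) = -0.20047
  P(3)·log₂(P(3)/Q(3)) = 0.331·log₂(0.331/0.377) = -0.06214
  P(4)·log₂(P(4)/Q(4)) = 0.2579·log₂(0.2579/0.1393) = 0.22917
  P(5)·log₂(P(5)/Q(5)) = 0.1388·log₂(0.1388/0.0099) = 0.52875

D_KL(P||Q) = -0.01024 - 0.20047 - 0.06214 + 0.22917 + 0.52875 = 0.48507 ≈ 0.4851 bits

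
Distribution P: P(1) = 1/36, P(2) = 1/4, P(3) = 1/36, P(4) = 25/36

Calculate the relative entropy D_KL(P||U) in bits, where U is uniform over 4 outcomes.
0.8475 bits

U(i) = 1/4 for all i

D_KL(P||U) = Σ P(x) log₂(P(x) / (1/4))
           = Σ P(x) log₂(P(x)) + log₂(4)
           = log₂(4) - H(P)

H(P) = -Σ P(x) log₂(P(x)):
  -P(1)·log₂(P(1)) = -(1/36)·log₂(1/36) = 0.14361
  -P(2)·log₂(P(2)) = -(1/4)·log₂(1/4) = 0.50000
  -P(3)·log₂(P(3)) = -(1/36)·log₂(1/36) = 0.14361
  -P(4)·log₂(P(4)) = -(25/36)·log₂(25/36) = 0.36533
H(P) = 0.14361 + 0.50000 + 0.14361 + 0.36533 = 1.15255 bits

log₂(4) = 2.00000 bits

D_KL(P||U) = 2.00000 - 1.15255 = 0.84745 ≈ 0.8475 bits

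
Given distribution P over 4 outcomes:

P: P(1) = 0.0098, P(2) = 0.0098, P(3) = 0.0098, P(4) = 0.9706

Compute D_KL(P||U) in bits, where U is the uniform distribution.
1.7620 bits

U(i) = 1/4 for all i

D_KL(P||U) = Σ P(x) log₂(P(x) / (1/4))
           = Σ P(x) log₂(P(x)) + log₂(4)
           = log₂(4) - H(P)

H(P) = -Σ P(x) log₂(P(x)):
  -P(1)·log₂(P(1)) = -(0.0098)·log₂(0.0098) = 0.06540
  -P(2)·log₂(P(2)) = -(0.0098)·log₂(0.0098) = 0.06540
  -P(3)·log₂(P(3)) = -(0.0098)·log₂(0.0098) = 0.06540
  -P(4)·log₂(P(4)) = -(0.9706)·log₂(0.9706) = 0.04179
H(P) = 0.06540 + 0.06540 + 0.06540 + 0.04179 = 0.23799 bits

log₂(4) = 2.00000 bits

D_KL(P||U) = 2.00000 - 0.23799 = 1.76201 ≈ 1.7620 bits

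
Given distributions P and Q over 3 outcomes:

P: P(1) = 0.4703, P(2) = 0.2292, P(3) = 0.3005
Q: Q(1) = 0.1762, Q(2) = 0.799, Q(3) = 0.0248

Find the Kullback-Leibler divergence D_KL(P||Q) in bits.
1.3347 bits

D_KL(P||Q) = Σ P(x) log₂(P(x)/Q(x))

Computing term by term:
  P(1)·log₂(P(1)/Q(1)) = 0.4703·log₂(0.4703/0.1762) = 0.66612
  P(2)·log₂(P(2)/Q(2)) = 0.2292·log₂(0.2292/0.799) = -0.41292
  P(3)·log₂(P(3)/Q(3)) = 0.3005·log₂(0.3005/0.0248) = 1.08149

D_KL(P||Q) = 0.66612 - 0.41292 + 1.08149 = 1.33469 ≈ 1.3347 bits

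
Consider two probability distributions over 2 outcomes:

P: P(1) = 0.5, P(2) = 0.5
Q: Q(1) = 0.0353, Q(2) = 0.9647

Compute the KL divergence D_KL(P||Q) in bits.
1.4380 bits

D_KL(P||Q) = Σ P(x) log₂(P(x)/Q(x))

Computing term by term:
  P(1)·log₂(P(1)/Q(1)) = 0.5·log₂(0.5/0.0353) = 1.91209
  P(2)·log₂(P(2)/Q(2)) = 0.5·log₂(0.5/0.9647) = -0.47408

D_KL(P||Q) = 1.91209 - 0.47408 = 1.43801 ≈ 1.4380 bits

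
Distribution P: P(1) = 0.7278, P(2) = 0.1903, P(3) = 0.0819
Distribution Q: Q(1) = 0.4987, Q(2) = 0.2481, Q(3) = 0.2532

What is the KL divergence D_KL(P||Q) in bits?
0.1907 bits

D_KL(P||Q) = Σ P(x) log₂(P(x)/Q(x))

Computing term by term:
  P(1)·log₂(P(1)/Q(1)) = 0.7278·log₂(0.7278/0.4987) = 0.39692
  P(2)·log₂(P(2)/Q(2)) = 0.1903·log₂(0.1903/0.2481) = -0.07282
  P(3)·log₂(P(3)/Q(3)) = 0.0819·log₂(0.0819/0.2532) = -0.13336

D_KL(P||Q) = 0.39692 - 0.07282 - 0.13336 = 0.19074 ≈ 0.1907 bits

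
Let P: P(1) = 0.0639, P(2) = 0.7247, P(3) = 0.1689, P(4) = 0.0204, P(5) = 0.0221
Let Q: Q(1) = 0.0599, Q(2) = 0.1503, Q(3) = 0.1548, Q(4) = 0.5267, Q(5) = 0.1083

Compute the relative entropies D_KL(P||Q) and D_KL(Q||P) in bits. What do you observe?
D_KL(P||Q) = 1.5256 bits, D_KL(Q||P) = 2.3526 bits. The two directions give different values (D_KL(Q||P) exceeds D_KL(P||Q) by 0.8270 bits): KL divergence is asymmetric.

D_KL(P||Q) = Σ P(x) log₂(P(x)/Q(x))

Computing term by term:
  P(1)·log₂(P(1)/Q(1)) = 0.0639·log₂(0.0639/0.0599) = 0.00596
  P(2)·log₂(P(2)/Q(2)) = 0.7247·log₂(0.7247/0.1503) = 1.64473
  P(3)·log₂(P(3)/Q(3)) = 0.1689·log₂(0.1689/0.1548) = 0.02124
  P(4)·log₂(P(4)/Q(4)) = 0.0204·log₂(0.0204/0.5267) = -0.09568
  P(5)·log₂(P(5)/Q(5)) = 0.0221·log₂(0.0221/0.1083) = -0.05067

D_KL(P||Q) = 0.00596 + 1.64473 + 0.02124 - 0.09568 - 0.05067 = 1.52558 ≈ 1.5256 bits

D_KL(Q||P) = Σ Q(x) log₂(Q(x)/P(x))

Computing term by term:
  Q(1)·log₂(Q(1)/P(1)) = 0.0599·log₂(0.0599/0.0639) = -0.00559
  Q(2)·log₂(Q(2)/P(2)) = 0.1503·log₂(0.1503/0.7247) = -0.34111
  Q(3)·log₂(Q(3)/P(3)) = 0.1548·log₂(0.1548/0.1689) = -0.01947
  Q(4)·log₂(Q(4)/P(4)) = 0.5267·log₂(0.5267/0.0204) = 2.47040
  Q(5)·log₂(Q(5)/P(5)) = 0.1083·log₂(0.1083/0.0221) = 0.24832

D_KL(Q||P) = -0.00559 - 0.34111 - 0.01947 + 2.47040 + 0.24832 = 2.35255 ≈ 2.3526 bits

These are NOT equal (difference: 0.8270 bits). KL divergence is asymmetric: D_KL(P||Q) ≠ D_KL(Q||P) in general.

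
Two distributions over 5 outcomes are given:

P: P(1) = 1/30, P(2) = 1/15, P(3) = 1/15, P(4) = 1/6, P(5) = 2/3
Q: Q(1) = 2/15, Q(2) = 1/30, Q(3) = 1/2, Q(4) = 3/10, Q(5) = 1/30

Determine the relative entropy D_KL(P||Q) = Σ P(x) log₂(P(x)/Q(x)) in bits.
2.5462 bits

D_KL(P||Q) = Σ P(x) log₂(P(x)/Q(x))

Computing term by term:
  P(1)·log₂(P(1)/Q(1)) = (1/30)·log₂((1/30)/(2/15)) = -0.06667
  P(2)·log₂(P(2)/Q(2)) = (1/15)·log₂((1/15)/(1/30)) = 0.06667
  P(3)·log₂(P(3)/Q(3)) = (1/15)·log₂((1/15)/(1/2)) = -0.19379
  P(4)·log₂(P(4)/Q(4)) = (1/6)·log₂((1/6)/(3/10)) = -0.14133
  P(5)·log₂(P(5)/Q(5)) = (2/3)·log₂((2/3)/(1/30)) = 2.88129

D_KL(P||Q) = -0.06667 + 0.06667 - 0.19379 - 0.14133 + 2.88129 = 2.54617 ≈ 2.5462 bits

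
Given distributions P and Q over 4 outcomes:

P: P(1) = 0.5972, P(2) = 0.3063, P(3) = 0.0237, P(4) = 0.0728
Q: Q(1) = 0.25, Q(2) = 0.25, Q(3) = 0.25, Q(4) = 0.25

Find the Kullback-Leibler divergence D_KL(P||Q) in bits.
0.6299 bits

D_KL(P||Q) = Σ P(x) log₂(P(x)/Q(x))

Computing term by term:
  P(1)·log₂(P(1)/Q(1)) = 0.5972·log₂(0.5972/0.25) = 0.75025
  P(2)·log₂(P(2)/Q(2)) = 0.3063·log₂(0.3063/0.25) = 0.08975
  P(3)·log₂(P(3)/Q(3)) = 0.0237·log₂(0.0237/0.25) = -0.08056
  P(4)·log₂(P(4)/Q(4)) = 0.0728·log₂(0.0728/0.25) = -0.12958

D_KL(P||Q) = 0.75025 + 0.08975 - 0.08056 - 0.12958 = 0.62986 ≈ 0.6299 bits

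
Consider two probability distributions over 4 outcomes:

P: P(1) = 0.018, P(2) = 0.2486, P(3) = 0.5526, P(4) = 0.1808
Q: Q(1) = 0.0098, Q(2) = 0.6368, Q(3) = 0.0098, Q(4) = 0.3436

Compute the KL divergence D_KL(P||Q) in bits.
2.7256 bits

D_KL(P||Q) = Σ P(x) log₂(P(x)/Q(x))

Computing term by term:
  P(1)·log₂(P(1)/Q(1)) = 0.018·log₂(0.018/0.0098) = 0.01579
  P(2)·log₂(P(2)/Q(2)) = 0.2486·log₂(0.2486/0.6368) = -0.33735
  P(3)·log₂(P(3)/Q(3)) = 0.5526·log₂(0.5526/0.0098) = 3.21465
  P(4)·log₂(P(4)/Q(4)) = 0.1808·log₂(0.1808/0.3436) = -0.16748

D_KL(P||Q) = 0.01579 - 0.33735 + 3.21465 - 0.16748 = 2.72561 ≈ 2.7256 bits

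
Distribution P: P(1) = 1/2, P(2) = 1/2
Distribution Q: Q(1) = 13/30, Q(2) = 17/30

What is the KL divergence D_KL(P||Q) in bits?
0.0129 bits

D_KL(P||Q) = Σ P(x) log₂(P(x)/Q(x))

Computing term by term:
  P(1)·log₂(P(1)/Q(1)) = (1/2)·log₂((1/2)/(13/30)) = 0.10323
  P(2)·log₂(P(2)/Q(2)) = (1/2)·log₂((1/2)/(17/30)) = -0.09029

D_KL(P||Q) = 0.10323 - 0.09029 = 0.01294 ≈ 0.0129 bits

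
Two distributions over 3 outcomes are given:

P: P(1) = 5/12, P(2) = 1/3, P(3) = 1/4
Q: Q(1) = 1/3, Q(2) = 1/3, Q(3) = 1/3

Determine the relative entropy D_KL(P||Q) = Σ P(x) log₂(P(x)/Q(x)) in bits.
0.0304 bits

D_KL(P||Q) = Σ P(x) log₂(P(x)/Q(x))

Computing term by term:
  P(1)·log₂(P(1)/Q(1)) = (5/12)·log₂((5/12)/(1/3)) = 0.13414
  P(2)·log₂(P(2)/Q(2)) = (1/3)·log₂((1/3)/(1/3)) = 0.00000
  P(3)·log₂(P(3)/Q(3)) = (1/4)·log₂((1/4)/(1/3)) = -0.10376

D_KL(P||Q) = 0.13414 + 0.00000 - 0.10376 = 0.03038 ≈ 0.0304 bits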